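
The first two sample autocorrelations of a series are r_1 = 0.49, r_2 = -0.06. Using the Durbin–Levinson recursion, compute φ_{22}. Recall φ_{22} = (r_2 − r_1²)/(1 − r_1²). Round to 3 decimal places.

φ_{22} = (r_2 − r_1²) / (1 − r_1²)
r_1² = (0.49)² = 0.2401
Numerator = -0.06 − 0.2401 = -0.3001; denominator = 1 − 0.2401 = 0.7599
φ_{22} = -0.3001 / 0.7599 = -0.395

-0.395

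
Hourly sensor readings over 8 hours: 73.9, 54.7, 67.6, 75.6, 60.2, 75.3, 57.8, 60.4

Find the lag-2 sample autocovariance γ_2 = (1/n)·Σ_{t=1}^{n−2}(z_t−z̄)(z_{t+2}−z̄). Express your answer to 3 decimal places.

-1.995

Mean z̄ = (73.9 + 54.7 + 67.6 + 75.6 + 60.2 + 75.3 + 57.8 + 60.4)/8 = 65.6875
Deviations: 8.2125, -10.9875, 1.9125, 9.9125, -5.4875, 9.6125, -7.8875, -5.2875
Σ_{t=1}^{6}(z_t−z̄)(z_{t+2}−z̄) = -15.9616
γ_2 = -15.9616 / 8 = -1.995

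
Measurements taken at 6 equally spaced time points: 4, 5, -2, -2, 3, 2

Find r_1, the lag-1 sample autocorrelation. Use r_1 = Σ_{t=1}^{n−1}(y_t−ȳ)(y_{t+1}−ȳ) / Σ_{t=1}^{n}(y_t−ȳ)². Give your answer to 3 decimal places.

Mean ȳ = (4 + 5 − 2 − 2 + 3 + 2)/6 = 1.6667
Deviations from mean: 2.3333, 3.3333, -3.6667, -3.6667, 1.3333, 0.3333
Σ(y_t−ȳ)(y_{t+1}−ȳ) = (7.7778) + (-12.2222) + (13.4444) + (-4.8889) + (0.4444) = 4.5556
Denominator Σ(y_t−ȳ)² = 45.3333
r_1 = 4.5556 / 45.3333 = 0.100

0.100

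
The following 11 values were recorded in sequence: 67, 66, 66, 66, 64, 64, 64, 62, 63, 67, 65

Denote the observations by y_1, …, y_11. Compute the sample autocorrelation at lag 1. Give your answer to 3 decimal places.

Mean ȳ = (67 + 66 + 66 + 66 + 64 + 64 + 64 + 62 + 63 + 67 + 65)/11 = 64.9091
Numerator Σ_{t=1}^{10}(y_t−ȳ)(y_{t+1}−ȳ) = 9.7190
Denominator Σ(y_t−ȳ)² = 26.9091
r_1 = 9.7190 / 26.9091 = 0.361

0.361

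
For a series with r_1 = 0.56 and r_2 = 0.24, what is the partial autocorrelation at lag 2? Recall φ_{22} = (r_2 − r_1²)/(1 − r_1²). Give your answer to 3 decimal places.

φ_{22} = (r_2 − r_1²) / (1 − r_1²)
r_1² = (0.56)² = 0.3136
Numerator = 0.24 − 0.3136 = -0.0736; denominator = 1 − 0.3136 = 0.6864
φ_{22} = -0.0736 / 0.6864 = -0.107

-0.107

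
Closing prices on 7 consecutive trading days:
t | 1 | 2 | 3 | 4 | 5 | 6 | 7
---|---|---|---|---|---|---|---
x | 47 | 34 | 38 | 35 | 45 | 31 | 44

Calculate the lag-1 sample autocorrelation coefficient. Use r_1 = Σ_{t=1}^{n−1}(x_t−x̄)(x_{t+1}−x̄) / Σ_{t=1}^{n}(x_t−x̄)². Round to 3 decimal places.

Mean x̄ = (47 + 34 + 38 + 35 + 45 + 31 + 44)/7 = 39.1429
Deviations from mean: 7.8571, -5.1429, -1.1429, -4.1429, 5.8571, -8.1429, 4.8571
Σ(x_t−x̄)(x_{t+1}−x̄) = (-40.4082) + (5.8776) + (4.7347) + (-24.2653) + (-47.6939) + (-39.5510) = -141.3061
Denominator Σ(x_t−x̄)² = 230.8571
r_1 = -141.3061 / 230.8571 = -0.612

-0.612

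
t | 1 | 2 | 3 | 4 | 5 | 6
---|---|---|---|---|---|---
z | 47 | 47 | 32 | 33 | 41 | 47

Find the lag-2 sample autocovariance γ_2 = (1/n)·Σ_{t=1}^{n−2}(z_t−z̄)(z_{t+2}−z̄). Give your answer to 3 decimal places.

-24.537

Mean z̄ = (47 + 47 + 32 + 33 + 41 + 47)/6 = 41.1667
Deviations: 5.8333, 5.8333, -9.1667, -8.1667, -0.1667, 5.8333
Σ_{t=1}^{4}(z_t−z̄)(z_{t+2}−z̄) = -147.2222
γ_2 = -147.2222 / 6 = -24.537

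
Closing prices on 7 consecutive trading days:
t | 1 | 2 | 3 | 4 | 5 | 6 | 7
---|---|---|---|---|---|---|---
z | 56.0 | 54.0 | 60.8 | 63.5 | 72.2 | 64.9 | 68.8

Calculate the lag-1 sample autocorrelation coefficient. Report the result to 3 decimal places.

0.447

Mean z̄ = (56.0 + 54.0 + 60.8 + 63.5 + 72.2 + 64.9 + 68.8)/7 = 62.8857
Deviations from mean: -6.8857, -8.8857, -2.0857, 0.6143, 9.3143, 2.0143, 5.9143
Numerator Σ_{t=1}^{6}(z_t−z̄)(z_{t+1}−z̄) = 114.8327
Denominator Σ(z_t−z̄)² = 256.8886
r_1 = 114.8327 / 256.8886 = 0.447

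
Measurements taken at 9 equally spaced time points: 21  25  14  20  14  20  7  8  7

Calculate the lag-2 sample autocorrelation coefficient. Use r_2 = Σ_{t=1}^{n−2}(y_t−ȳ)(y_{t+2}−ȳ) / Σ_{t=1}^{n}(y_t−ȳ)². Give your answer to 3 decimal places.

0.293

Mean ȳ = (21 + 25 + 14 + 20 + 14 + 20 + 7 + 8 + 7)/9 = 15.1111
Σ(y_t−ȳ)(y_{t+2}−ȳ) = (-6.5432) + (48.3457) + (1.2346) + (23.9012) + (9.0123) + (-34.7654) + (65.7901) = 106.9753
Denominator Σ(y_t−ȳ)² = 364.8889
r_2 = 106.9753 / 364.8889 = 0.293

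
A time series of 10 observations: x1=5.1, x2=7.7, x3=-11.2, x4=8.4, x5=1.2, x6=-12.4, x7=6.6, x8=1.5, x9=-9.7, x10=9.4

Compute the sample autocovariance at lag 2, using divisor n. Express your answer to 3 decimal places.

-16.762

Mean x̄ = (5.1 + 7.7 − 11.2 + 8.4 + 1.2 − 12.4 + 6.6 + 1.5 − 9.7 + 9.4)/10 = 0.6600
Σ_{t=1}^{8}(x_t−x̄)(x_{t+2}−x̄) = -167.6172
γ_2 = -167.6172 / 10 = -16.762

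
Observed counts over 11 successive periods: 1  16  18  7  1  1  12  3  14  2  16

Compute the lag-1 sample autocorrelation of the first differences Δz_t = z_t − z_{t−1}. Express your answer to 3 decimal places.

First differences Δz: 15, 2, -11, -6, 0, 11, -9, 11, -12, 14
Mean of differences = 1.5000
Numerator Σ(Δz_t−Δz̄)(Δz_{t+1}−Δz̄) = -405.2500
Denominator Σ(Δz_t−Δz̄)² = 1026.5000
r_1(Δz) = -405.2500 / 1026.5000 = -0.395

-0.395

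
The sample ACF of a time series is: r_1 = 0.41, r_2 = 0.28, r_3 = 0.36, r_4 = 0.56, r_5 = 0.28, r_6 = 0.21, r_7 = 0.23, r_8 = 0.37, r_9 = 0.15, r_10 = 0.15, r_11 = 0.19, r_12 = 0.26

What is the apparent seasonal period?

4

The largest autocorrelation is r_4 = 0.56; the remaining lags stay at or below 0.41. The elevated value at lag 1 (0.41), dropping to 0.28 at lag 2, reflects decaying short-term dependence rather than seasonality.
The dominant spike at lag 4 indicates a seasonal period of 4.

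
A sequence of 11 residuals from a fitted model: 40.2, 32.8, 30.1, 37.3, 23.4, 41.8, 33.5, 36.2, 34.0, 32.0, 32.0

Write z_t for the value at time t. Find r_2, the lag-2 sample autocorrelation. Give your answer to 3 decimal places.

0.226

Mean z̄ = (40.2 + 32.8 + 30.1 + 37.3 + 23.4 + 41.8 + 33.5 + 36.2 + 34.0 + 32.0 + 32.0)/11 = 33.9364
Numerator Σ_{t=1}^{9}(z_t−z̄)(z_{t+2}−z̄) = 56.8837
Denominator Σ(z_t−z̄)² = 252.2255
r_2 = 56.8837 / 252.2255 = 0.226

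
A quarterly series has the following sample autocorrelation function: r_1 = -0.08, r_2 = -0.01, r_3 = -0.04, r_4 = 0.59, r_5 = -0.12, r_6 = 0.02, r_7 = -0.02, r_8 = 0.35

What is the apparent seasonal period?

The largest autocorrelation is r_4 = 0.59, with a weaker echo at lag 8 (0.35); the remaining lags stay at or below 0.02.
The dominant spike at lag 4 indicates a seasonal period of 4.

4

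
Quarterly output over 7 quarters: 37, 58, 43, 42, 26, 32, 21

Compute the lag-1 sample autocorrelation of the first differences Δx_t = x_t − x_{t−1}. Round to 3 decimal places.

First differences Δx: 21, -15, -1, -16, 6, -11
Mean of differences = -2.6667
Numerator Σ(Δx_t−Δx̄)(Δx_{t+1}−Δx̄) = -522.4444
Denominator Σ(Δx_t−Δx̄)² = 1037.3333
r_1(Δx) = -522.4444 / 1037.3333 = -0.504

-0.504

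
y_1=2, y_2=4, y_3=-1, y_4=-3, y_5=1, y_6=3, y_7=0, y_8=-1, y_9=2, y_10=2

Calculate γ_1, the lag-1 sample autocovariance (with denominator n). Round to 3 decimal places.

0.369

Mean ȳ = (2 + 4 − 1 − 3 + 1 + 3 + 0 − 1 + 2 + 2)/10 = 0.9000
Σ_{t=1}^{9}(y_t−ȳ)(y_{t+1}−ȳ) = 3.6900
γ_1 = 3.6900 / 10 = 0.369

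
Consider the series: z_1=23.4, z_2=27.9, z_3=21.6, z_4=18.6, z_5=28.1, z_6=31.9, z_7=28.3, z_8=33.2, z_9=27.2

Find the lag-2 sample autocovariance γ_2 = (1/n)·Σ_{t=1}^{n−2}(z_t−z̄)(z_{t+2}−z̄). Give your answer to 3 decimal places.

-0.596

Mean z̄ = (23.4 + 27.9 + 21.6 + 18.6 + 28.1 + 31.9 + 28.3 + 33.2 + 27.2)/9 = 26.6889
Σ_{t=1}^{7}(z_t−z̄)(z_{t+2}−z̄) = -5.3658
γ_2 = -5.3658 / 9 = -0.596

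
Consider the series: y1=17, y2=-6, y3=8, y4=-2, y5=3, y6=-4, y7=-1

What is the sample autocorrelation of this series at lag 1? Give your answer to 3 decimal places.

Mean ȳ = (17 − 6 + 8 − 2 + 3 − 4 − 1)/7 = 2.1429
Deviations from mean: 14.8571, -8.1429, 5.8571, -4.1429, 0.8571, -6.1429, -3.1429
Σ(y_t−ȳ)(y_{t+1}−ȳ) = (-120.9796) + (-47.6939) + (-24.2653) + (-3.5510) + (-5.2653) + (19.3061) = -182.4490
Denominator Σ(y_t−ȳ)² = 386.8571
r_1 = -182.4490 / 386.8571 = -0.472

-0.472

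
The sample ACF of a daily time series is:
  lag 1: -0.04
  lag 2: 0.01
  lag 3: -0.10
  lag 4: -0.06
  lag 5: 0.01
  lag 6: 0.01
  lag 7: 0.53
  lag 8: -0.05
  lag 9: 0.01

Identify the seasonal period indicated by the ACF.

7

The largest autocorrelation is r_7 = 0.53; the remaining lags stay at or below 0.01.
The dominant spike at lag 7 indicates a seasonal period of 7.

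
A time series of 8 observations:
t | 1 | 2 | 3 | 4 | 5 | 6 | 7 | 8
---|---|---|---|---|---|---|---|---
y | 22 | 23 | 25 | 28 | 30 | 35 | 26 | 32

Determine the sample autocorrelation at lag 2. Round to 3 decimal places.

0.268

Mean ȳ = (22 + 23 + 25 + 28 + 30 + 35 + 26 + 32)/8 = 27.6250
Deviations from mean: -5.6250, -4.6250, -2.6250, 0.3750, 2.3750, 7.3750, -1.6250, 4.3750
Σ(y_t−ȳ)(y_{t+2}−ȳ) = (14.7656) + (-1.7344) + (-6.2344) + (2.7656) + (-3.8594) + (32.2656) = 37.9688
Denominator Σ(y_t−ȳ)² = 141.8750
r_2 = 37.9688 / 141.8750 = 0.268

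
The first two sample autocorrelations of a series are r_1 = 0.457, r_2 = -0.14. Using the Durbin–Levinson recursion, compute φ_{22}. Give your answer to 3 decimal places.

-0.441

φ_{22} = (r_2 − r_1²) / (1 − r_1²)
r_1² = (0.457)² = 0.208849
Numerator = -0.14 − 0.2088 = -0.3488; denominator = 1 − 0.2088 = 0.7912
φ_{22} = -0.3488 / 0.7912 = -0.441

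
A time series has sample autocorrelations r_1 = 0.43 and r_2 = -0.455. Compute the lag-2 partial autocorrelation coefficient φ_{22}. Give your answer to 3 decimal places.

φ_{22} = (r_2 − r_1²) / (1 − r_1²)
r_1² = (0.43)² = 0.1849
Numerator = -0.455 − 0.1849 = -0.6399; denominator = 1 − 0.1849 = 0.8151
φ_{22} = -0.6399 / 0.8151 = -0.785

-0.785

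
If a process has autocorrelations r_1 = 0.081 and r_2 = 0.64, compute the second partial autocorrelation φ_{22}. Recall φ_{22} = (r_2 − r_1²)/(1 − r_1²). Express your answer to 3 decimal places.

φ_{22} = (r_2 − r_1²) / (1 − r_1²)
r_1² = (0.081)² = 0.006561
Numerator = 0.64 − 0.0066 = 0.6334; denominator = 1 − 0.0066 = 0.9934
φ_{22} = 0.6334 / 0.9934 = 0.638

0.638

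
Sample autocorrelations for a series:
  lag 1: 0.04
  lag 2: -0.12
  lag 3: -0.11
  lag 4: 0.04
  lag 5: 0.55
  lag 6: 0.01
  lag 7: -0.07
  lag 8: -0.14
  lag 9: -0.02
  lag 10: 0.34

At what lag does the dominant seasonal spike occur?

The largest autocorrelation is r_5 = 0.55, with a weaker echo at lag 10 (0.34); the remaining lags stay at or below 0.04.
The dominant spike at lag 5 indicates a seasonal period of 5.

5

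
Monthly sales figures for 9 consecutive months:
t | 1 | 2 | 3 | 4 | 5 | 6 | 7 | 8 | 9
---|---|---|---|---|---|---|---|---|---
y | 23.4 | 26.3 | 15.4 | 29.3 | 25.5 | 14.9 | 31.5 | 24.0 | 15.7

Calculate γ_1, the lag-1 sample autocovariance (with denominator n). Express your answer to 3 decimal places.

-15.905

Mean ȳ = (23.4 + 26.3 + 15.4 + 29.3 + 25.5 + 14.9 + 31.5 + 24.0 + 15.7)/9 = 22.8889
Σ_{t=1}^{8}(y_t−ȳ)(y_{t+1}−ȳ) = -143.1468
γ_1 = -143.1468 / 9 = -15.905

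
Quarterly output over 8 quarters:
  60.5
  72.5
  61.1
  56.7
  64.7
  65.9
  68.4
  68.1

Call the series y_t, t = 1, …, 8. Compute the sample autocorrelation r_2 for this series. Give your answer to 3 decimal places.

-0.288

Mean ȳ = (60.5 + 72.5 + 61.1 + 56.7 + 64.7 + 65.9 + 68.4 + 68.1)/8 = 64.7375
Deviations from mean: -4.2375, 7.7625, -3.6375, -8.0375, -0.0375, 1.1625, 3.6625, 3.3625
Numerator Σ_{t=1}^{6}(y_t−ȳ)(y_{t+2}−ȳ) = -52.4128
Denominator Σ(y_t−ȳ)² = 182.1188
r_2 = -52.4128 / 182.1188 = -0.288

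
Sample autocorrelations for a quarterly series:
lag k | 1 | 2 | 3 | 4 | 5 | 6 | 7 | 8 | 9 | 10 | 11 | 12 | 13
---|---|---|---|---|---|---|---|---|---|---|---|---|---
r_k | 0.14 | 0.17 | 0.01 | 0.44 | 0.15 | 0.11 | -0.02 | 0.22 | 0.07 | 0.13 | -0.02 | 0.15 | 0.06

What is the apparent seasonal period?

The largest autocorrelation is r_4 = 0.44, with a weaker echo at lag 8 (0.22); the remaining lags stay at or below 0.17.
The dominant spike at lag 4 indicates a seasonal period of 4.

4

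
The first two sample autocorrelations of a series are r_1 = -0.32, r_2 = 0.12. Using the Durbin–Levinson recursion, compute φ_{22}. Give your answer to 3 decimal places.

φ_{22} = (r_2 − r_1²) / (1 − r_1²)
r_1² = (-0.32)² = 0.1024
Numerator = 0.12 − 0.1024 = 0.0176; denominator = 1 − 0.1024 = 0.8976
φ_{22} = 0.0176 / 0.8976 = 0.020

0.020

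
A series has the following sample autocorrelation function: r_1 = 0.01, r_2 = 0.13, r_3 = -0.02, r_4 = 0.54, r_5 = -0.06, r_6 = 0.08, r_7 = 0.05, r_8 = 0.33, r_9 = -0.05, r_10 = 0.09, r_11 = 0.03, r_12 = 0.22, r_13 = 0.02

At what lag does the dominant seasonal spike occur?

The largest autocorrelation is r_4 = 0.54, with weaker echoes at lags 8 (0.33) and 12 (0.22); the remaining lags stay at or below 0.13.
The dominant spike at lag 4 indicates a seasonal period of 4.

4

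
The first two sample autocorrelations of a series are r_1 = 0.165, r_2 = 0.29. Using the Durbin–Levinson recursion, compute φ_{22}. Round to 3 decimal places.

0.270

φ_{22} = (r_2 − r_1²) / (1 − r_1²)
r_1² = (0.165)² = 0.027225
Numerator = 0.29 − 0.0272 = 0.2628; denominator = 1 − 0.0272 = 0.9728
φ_{22} = 0.2628 / 0.9728 = 0.270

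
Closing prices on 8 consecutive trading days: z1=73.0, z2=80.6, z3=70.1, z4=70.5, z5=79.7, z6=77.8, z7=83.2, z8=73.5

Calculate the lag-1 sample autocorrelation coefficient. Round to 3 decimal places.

-0.162

Mean z̄ = (73.0 + 80.6 + 70.1 + 70.5 + 79.7 + 77.8 + 83.2 + 73.5)/8 = 76.0500
Σ(z_t−z̄)(z_{t+1}−z̄) = (-13.8775) + (-27.0725) + (33.0225) + (-20.2575) + (6.3875) + (12.5125) + (-18.2325) = -27.5175
Denominator Σ(z_t−z̄)² = 170.2200
r_1 = -27.5175 / 170.2200 = -0.162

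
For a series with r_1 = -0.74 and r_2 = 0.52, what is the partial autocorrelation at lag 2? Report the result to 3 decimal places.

φ_{22} = (r_2 − r_1²) / (1 − r_1²)
r_1² = (-0.74)² = 0.5476
Numerator = 0.52 − 0.5476 = -0.0276; denominator = 1 − 0.5476 = 0.4524
φ_{22} = -0.0276 / 0.4524 = -0.061

-0.061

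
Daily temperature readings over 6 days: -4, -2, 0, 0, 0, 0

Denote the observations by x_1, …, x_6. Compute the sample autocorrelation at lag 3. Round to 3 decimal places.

Mean x̄ = (-4 − 2 + 0 + 0 + 0 + 0)/6 = -1.0000
Deviations from mean: -3.0000, -1.0000, 1.0000, 1.0000, 1.0000, 1.0000
Numerator Σ_{t=1}^{3}(x_t−x̄)(x_{t+3}−x̄) = -3.0000
Denominator Σ(x_t−x̄)² = 14.0000
r_3 = -3.0000 / 14.0000 = -0.214

-0.214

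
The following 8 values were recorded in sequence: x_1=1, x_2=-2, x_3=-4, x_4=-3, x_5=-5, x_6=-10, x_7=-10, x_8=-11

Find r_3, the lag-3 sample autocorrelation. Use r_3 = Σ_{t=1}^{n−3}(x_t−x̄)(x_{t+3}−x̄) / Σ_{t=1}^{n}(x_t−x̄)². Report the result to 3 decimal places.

Mean x̄ = (1 − 2 − 4 − 3 − 5 − 10 − 10 − 11)/8 = -5.5000
Numerator Σ_{t=1}^{5}(x_t−x̄)(x_{t+3}−x̄) = -2.7500
Denominator Σ(x_t−x̄)² = 134.0000
r_3 = -2.7500 / 134.0000 = -0.021

-0.021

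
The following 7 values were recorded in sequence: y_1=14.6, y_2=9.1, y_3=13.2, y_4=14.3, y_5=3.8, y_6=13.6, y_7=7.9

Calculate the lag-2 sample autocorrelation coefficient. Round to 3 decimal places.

0.165

Mean ȳ = (14.6 + 9.1 + 13.2 + 14.3 + 3.8 + 13.6 + 7.9)/7 = 10.9286
Deviations from mean: 3.6714, -1.8286, 2.2714, 3.3714, -7.1286, 2.6714, -3.0286
Σ(y_t−ȳ)(y_{t+2}−ȳ) = (8.3394) + (-6.1649) + (-16.1920) + (9.0065) + (21.5894) = 16.5784
Denominator Σ(y_t−ȳ)² = 100.4743
r_2 = 16.5784 / 100.4743 = 0.165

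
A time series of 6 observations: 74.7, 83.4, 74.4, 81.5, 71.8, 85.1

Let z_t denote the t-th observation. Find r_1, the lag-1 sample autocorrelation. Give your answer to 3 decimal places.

-0.756

Mean z̄ = (74.7 + 83.4 + 74.4 + 81.5 + 71.8 + 85.1)/6 = 78.4833
Σ(z_t−z̄)(z_{t+1}−z̄) = (-18.6014) + (-20.0764) + (-12.3181) + (-20.1614) + (-44.2214) = -115.3786
Denominator Σ(z_t−z̄)² = 152.7083
r_1 = -115.3786 / 152.7083 = -0.756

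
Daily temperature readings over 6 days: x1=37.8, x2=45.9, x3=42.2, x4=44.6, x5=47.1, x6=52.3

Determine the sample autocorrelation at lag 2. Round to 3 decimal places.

0.092

Mean x̄ = (37.8 + 45.9 + 42.2 + 44.6 + 47.1 + 52.3)/6 = 44.9833
Deviations from mean: -7.1833, 0.9167, -2.7833, -0.3833, 2.1167, 7.3167
Σ(x_t−x̄)(x_{t+2}−x̄) = (19.9936) + (-0.3514) + (-5.8914) + (-2.8047) = 10.9461
Denominator Σ(x_t−x̄)² = 118.3483
r_2 = 10.9461 / 118.3483 = 0.092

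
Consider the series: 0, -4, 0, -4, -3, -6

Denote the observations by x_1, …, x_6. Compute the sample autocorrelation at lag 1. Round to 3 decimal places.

-0.319

Mean x̄ = (0 − 4 + 0 − 4 − 3 − 6)/6 = -2.8333
Deviations from mean: 2.8333, -1.1667, 2.8333, -1.1667, -0.1667, -3.1667
Σ(x_t−x̄)(x_{t+1}−x̄) = (-3.3056) + (-3.3056) + (-3.3056) + (0.1944) + (0.5278) = -9.1944
Denominator Σ(x_t−x̄)² = 28.8333
r_1 = -9.1944 / 28.8333 = -0.319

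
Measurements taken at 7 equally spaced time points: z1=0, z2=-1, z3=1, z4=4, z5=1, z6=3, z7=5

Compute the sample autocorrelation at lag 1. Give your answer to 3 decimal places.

0.232

Mean z̄ = (0 − 1 + 1 + 4 + 1 + 3 + 5)/7 = 1.8571
Deviations from mean: -1.8571, -2.8571, -0.8571, 2.1429, -0.8571, 1.1429, 3.1429
Σ(z_t−z̄)(z_{t+1}−z̄) = (5.3061) + (2.4490) + (-1.8367) + (-1.8367) + (-0.9796) + (3.5918) = 6.6939
Denominator Σ(z_t−z̄)² = 28.8571
r_1 = 6.6939 / 28.8571 = 0.232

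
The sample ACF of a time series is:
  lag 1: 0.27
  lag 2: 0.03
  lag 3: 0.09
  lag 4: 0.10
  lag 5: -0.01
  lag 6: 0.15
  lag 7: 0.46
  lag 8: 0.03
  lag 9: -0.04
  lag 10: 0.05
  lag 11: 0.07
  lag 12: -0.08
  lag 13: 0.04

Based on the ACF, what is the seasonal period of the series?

The largest autocorrelation is r_7 = 0.46; the remaining lags stay at or below 0.27. The elevated value at lag 1 (0.27), dropping to 0.03 at lag 2, reflects decaying short-term dependence rather than seasonality.
The dominant spike at lag 7 indicates a seasonal period of 7.

7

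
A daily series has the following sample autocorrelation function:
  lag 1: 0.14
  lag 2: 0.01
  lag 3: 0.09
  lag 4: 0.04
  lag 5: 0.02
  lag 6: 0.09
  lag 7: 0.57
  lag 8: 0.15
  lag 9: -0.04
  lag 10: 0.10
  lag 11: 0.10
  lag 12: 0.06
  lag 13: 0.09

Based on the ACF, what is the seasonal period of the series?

The largest autocorrelation is r_7 = 0.57; the remaining lags stay at or below 0.15.
The dominant spike at lag 7 indicates a seasonal period of 7.

7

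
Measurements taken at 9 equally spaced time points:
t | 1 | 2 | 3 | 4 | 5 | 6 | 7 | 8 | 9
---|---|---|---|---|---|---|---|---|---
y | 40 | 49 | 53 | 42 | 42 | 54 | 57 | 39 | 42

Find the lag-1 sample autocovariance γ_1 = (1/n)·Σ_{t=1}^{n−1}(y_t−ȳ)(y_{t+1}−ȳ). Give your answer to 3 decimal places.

-0.936

Mean ȳ = (40 + 49 + 53 + 42 + 42 + 54 + 57 + 39 + 42)/9 = 46.4444
Σ_{t=1}^{8}(y_t−ȳ)(y_{t+1}−ȳ) = -8.4198
γ_1 = -8.4198 / 9 = -0.936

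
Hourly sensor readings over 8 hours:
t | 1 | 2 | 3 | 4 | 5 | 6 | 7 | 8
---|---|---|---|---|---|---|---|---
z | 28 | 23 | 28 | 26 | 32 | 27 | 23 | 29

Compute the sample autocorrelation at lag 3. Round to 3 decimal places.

Mean z̄ = (28 + 23 + 28 + 26 + 32 + 27 + 23 + 29)/8 = 27.0000
Deviations from mean: 1.0000, -4.0000, 1.0000, -1.0000, 5.0000, 0.0000, -4.0000, 2.0000
Σ(z_t−z̄)(z_{t+3}−z̄) = (-1.0000) + (-20.0000) + (0.0000) + (4.0000) + (10.0000) = -7.0000
Denominator Σ(z_t−z̄)² = 64.0000
r_3 = -7.0000 / 64.0000 = -0.109

-0.109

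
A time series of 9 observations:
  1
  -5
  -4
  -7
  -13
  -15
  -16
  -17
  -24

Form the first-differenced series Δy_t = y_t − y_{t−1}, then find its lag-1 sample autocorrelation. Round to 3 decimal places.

-0.276

First differences Δy: -6, 1, -3, -6, -2, -1, -1, -7
Mean of differences = -3.1250
Numerator Σ(Δy_t−Δȳ)(Δy_{t+1}−Δȳ) = -16.2656
Denominator Σ(Δy_t−Δȳ)² = 58.8750
r_1(Δy) = -16.2656 / 58.8750 = -0.276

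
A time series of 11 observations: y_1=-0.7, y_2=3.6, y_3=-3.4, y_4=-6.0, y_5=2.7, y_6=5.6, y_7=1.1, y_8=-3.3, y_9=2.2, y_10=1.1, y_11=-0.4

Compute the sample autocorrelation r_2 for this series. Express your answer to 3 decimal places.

Mean ȳ = (-0.7 + 3.6 − 3.4 − 6.0 + 2.7 + 5.6 + 1.1 − 3.3 + 2.2 + 1.1 − 0.4)/11 = 0.2273
Numerator Σ_{t=1}^{9}(y_t−ȳ)(y_{t+2}−ȳ) = -79.4533
Denominator Σ(y_t−ȳ)² = 117.4018
r_2 = -79.4533 / 117.4018 = -0.677

-0.677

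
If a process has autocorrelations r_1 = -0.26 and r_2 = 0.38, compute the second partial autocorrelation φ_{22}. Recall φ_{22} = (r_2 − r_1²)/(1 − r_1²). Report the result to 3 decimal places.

0.335

φ_{22} = (r_2 − r_1²) / (1 − r_1²)
r_1² = (-0.26)² = 0.0676
Numerator = 0.38 − 0.0676 = 0.3124; denominator = 1 − 0.0676 = 0.9324
φ_{22} = 0.3124 / 0.9324 = 0.335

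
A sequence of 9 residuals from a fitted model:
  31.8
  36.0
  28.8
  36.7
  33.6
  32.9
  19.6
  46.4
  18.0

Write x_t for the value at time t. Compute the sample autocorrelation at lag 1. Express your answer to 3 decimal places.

Mean x̄ = (31.8 + 36.0 + 28.8 + 36.7 + 33.6 + 32.9 + 19.6 + 46.4 + 18.0)/9 = 31.5333
Numerator Σ_{t=1}^{8}(x_t−x̄)(x_{t+1}−x̄) = -406.5511
Denominator Σ(x_t−x̄)² = 606.9000
r_1 = -406.5511 / 606.9000 = -0.670

-0.670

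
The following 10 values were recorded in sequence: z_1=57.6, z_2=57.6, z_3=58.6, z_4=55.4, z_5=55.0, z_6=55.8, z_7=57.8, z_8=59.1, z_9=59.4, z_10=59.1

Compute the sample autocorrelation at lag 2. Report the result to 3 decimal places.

Mean z̄ = (57.6 + 57.6 + 58.6 + 55.4 + 55.0 + 55.8 + 57.8 + 59.1 + 59.4 + 59.1)/10 = 57.5400
Numerator Σ_{t=1}^{8}(z_t−z̄)(z_{t+2}−z̄) = 0.5088
Denominator Σ(z_t−z̄)² = 23.5840
r_2 = 0.5088 / 23.5840 = 0.022

0.022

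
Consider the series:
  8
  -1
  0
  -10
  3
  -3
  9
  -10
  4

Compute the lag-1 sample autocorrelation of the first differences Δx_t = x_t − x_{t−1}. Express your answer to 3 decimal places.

-0.735

First differences Δx: -9, 1, -10, 13, -6, 12, -19, 14
Mean of differences = -0.5000
Numerator Σ(Δx_t−Δx̄)(Δx_{t+1}−Δx̄) = -797.7500
Denominator Σ(Δx_t−Δx̄)² = 1086.0000
r_1(Δx) = -797.7500 / 1086.0000 = -0.735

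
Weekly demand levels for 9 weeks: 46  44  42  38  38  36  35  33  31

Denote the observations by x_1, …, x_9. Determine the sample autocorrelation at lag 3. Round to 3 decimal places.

Mean x̄ = (46 + 44 + 42 + 38 + 38 + 36 + 35 + 33 + 31)/9 = 38.1111
Numerator Σ_{t=1}^{6}(x_t−x̄)(x_{t+3}−x̄) = 6.1852
Denominator Σ(x_t−x̄)² = 202.8889
r_3 = 6.1852 / 202.8889 = 0.030

0.030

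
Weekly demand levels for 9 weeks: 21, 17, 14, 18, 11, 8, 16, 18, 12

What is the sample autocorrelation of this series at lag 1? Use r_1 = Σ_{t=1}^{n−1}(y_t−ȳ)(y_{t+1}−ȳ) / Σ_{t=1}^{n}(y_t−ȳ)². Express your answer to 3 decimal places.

0.075

Mean ȳ = (21 + 17 + 14 + 18 + 11 + 8 + 16 + 18 + 12)/9 = 15.0000
Numerator Σ_{t=1}^{8}(y_t−ȳ)(y_{t+1}−ȳ) = 10.0000
Denominator Σ(y_t−ȳ)² = 134.0000
r_1 = 10.0000 / 134.0000 = 0.075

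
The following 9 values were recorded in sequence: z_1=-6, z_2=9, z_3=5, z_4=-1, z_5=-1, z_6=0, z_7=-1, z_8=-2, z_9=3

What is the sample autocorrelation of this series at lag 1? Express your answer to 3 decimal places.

-0.152

Mean z̄ = (-6 + 9 + 5 − 1 − 1 + 0 − 1 − 2 + 3)/9 = 0.6667
Numerator Σ_{t=1}^{8}(z_t−z̄)(z_{t+1}−z̄) = -23.4444
Denominator Σ(z_t−z̄)² = 154.0000
r_1 = -23.4444 / 154.0000 = -0.152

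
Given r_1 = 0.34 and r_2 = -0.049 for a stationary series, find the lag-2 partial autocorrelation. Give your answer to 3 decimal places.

-0.186

φ_{22} = (r_2 − r_1²) / (1 − r_1²)
r_1² = (0.34)² = 0.1156
Numerator = -0.049 − 0.1156 = -0.1646; denominator = 1 − 0.1156 = 0.8844
φ_{22} = -0.1646 / 0.8844 = -0.186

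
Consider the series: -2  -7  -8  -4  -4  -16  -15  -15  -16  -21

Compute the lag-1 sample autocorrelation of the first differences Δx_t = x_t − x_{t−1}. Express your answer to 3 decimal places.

First differences Δx: -5, -1, 4, 0, -12, 1, 0, -1, -5
Mean of differences = -2.1111
Numerator Σ(Δx_t−Δx̄)(Δx_{t+1}−Δx̄) = -29.4568
Denominator Σ(Δx_t−Δx̄)² = 172.8889
r_1(Δx) = -29.4568 / 172.8889 = -0.170

-0.170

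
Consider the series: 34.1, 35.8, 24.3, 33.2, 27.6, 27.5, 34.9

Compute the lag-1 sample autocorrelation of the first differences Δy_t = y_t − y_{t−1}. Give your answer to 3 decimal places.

-0.569

First differences Δy: 1.7, -11.5, 8.9, -5.6, -0.1, 7.4
Mean of differences = 0.1333
Numerator Σ(Δy_t−Δȳ)(Δy_{t+1}−Δȳ) = -170.8311
Denominator Σ(Δy_t−Δȳ)² = 300.3733
r_1(Δy) = -170.8311 / 300.3733 = -0.569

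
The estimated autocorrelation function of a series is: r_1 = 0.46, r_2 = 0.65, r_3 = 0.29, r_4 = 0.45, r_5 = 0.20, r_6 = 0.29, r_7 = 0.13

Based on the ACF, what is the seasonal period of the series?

The largest autocorrelation is r_2 = 0.65; the remaining lags stay at or below 0.46.
The dominant spike at lag 2 indicates a seasonal period of 2.

2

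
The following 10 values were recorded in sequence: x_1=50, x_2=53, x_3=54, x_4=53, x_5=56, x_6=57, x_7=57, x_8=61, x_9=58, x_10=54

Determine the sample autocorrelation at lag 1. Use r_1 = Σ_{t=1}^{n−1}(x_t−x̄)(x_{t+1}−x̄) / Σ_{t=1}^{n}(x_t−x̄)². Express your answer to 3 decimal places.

Mean x̄ = (50 + 53 + 54 + 53 + 56 + 57 + 57 + 61 + 58 + 54)/10 = 55.3000
Numerator Σ_{t=1}^{9}(x_t−x̄)(x_{t+1}−x̄) = 42.2100
Denominator Σ(x_t−x̄)² = 88.1000
r_1 = 42.2100 / 88.1000 = 0.479

0.479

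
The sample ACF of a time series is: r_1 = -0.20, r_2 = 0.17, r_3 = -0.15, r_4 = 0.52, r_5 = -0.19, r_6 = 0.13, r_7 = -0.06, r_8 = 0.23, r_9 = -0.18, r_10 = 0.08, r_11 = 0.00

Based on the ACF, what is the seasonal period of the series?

4

The largest autocorrelation is r_4 = 0.52, with a weaker echo at lag 8 (0.23); the remaining lags stay at or below 0.17.
The dominant spike at lag 4 indicates a seasonal period of 4.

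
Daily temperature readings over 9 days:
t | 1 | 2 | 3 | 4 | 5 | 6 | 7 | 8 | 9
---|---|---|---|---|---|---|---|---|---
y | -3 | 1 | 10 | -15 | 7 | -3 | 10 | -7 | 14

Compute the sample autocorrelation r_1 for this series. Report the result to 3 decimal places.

Mean ȳ = (-3 + 1 + 10 − 15 + 7 − 3 + 10 − 7 + 14)/9 = 1.5556
Numerator Σ_{t=1}^{8}(y_t−ȳ)(y_{t+1}−ȳ) = -474.0864
Denominator Σ(y_t−ȳ)² = 716.2222
r_1 = -474.0864 / 716.2222 = -0.662

-0.662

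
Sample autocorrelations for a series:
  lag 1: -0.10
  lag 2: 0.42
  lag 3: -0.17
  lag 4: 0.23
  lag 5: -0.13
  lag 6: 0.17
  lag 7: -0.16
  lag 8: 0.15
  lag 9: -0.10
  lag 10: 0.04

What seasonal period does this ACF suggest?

2

The largest autocorrelation is r_2 = 0.42, with weaker echoes at lags 4 (0.23), 6 (0.17) and 8 (0.15); the remaining lags stay at or below 0.04.
The dominant spike at lag 2 indicates a seasonal period of 2.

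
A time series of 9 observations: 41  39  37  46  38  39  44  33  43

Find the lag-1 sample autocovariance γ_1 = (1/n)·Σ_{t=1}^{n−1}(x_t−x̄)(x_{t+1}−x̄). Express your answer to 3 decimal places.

Mean x̄ = (41 + 39 + 37 + 46 + 38 + 39 + 44 + 33 + 43)/9 = 40.0000
Σ_{t=1}^{8}(x_t−x̄)(x_{t+1}−x̄) = -79.0000
γ_1 = -79.0000 / 9 = -8.778

-8.778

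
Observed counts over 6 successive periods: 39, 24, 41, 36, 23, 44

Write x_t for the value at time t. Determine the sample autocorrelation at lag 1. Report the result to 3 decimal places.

Mean x̄ = (39 + 24 + 41 + 36 + 23 + 44)/6 = 34.5000
Deviations from mean: 4.5000, -10.5000, 6.5000, 1.5000, -11.5000, 9.5000
Σ(x_t−x̄)(x_{t+1}−x̄) = (-47.2500) + (-68.2500) + (9.7500) + (-17.2500) + (-109.2500) = -232.2500
Denominator Σ(x_t−x̄)² = 397.5000
r_1 = -232.2500 / 397.5000 = -0.584

-0.584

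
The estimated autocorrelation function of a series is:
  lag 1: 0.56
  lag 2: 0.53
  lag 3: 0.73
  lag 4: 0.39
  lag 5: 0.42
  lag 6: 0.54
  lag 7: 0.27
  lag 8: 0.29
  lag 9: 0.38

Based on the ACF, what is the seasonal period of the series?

The largest autocorrelation is r_3 = 0.73; the remaining lags stay at or below 0.56. The elevated value at lag 1 (0.56), dropping to 0.53 at lag 2, reflects decaying short-term dependence rather than seasonality.
The dominant spike at lag 3 indicates a seasonal period of 3.

3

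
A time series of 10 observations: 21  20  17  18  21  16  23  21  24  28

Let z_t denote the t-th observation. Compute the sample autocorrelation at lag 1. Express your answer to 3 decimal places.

0.232

Mean z̄ = (21 + 20 + 17 + 18 + 21 + 16 + 23 + 21 + 24 + 28)/10 = 20.9000
Numerator Σ_{t=1}^{9}(z_t−z̄)(z_{t+1}−z̄) = 26.1900
Denominator Σ(z_t−z̄)² = 112.9000
r_1 = 26.1900 / 112.9000 = 0.232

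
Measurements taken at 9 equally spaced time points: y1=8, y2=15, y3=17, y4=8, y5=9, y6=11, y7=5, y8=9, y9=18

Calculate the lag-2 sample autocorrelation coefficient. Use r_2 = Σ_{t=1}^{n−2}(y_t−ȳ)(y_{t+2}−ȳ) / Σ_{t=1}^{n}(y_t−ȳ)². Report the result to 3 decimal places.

Mean ȳ = (8 + 15 + 17 + 8 + 9 + 11 + 5 + 9 + 18)/9 = 11.1111
Σ(y_t−ȳ)(y_{t+2}−ȳ) = (-18.3210) + (-12.0988) + (-12.4321) + (0.3457) + (12.9012) + (0.2346) + (-42.0988) = -71.4691
Denominator Σ(y_t−ȳ)² = 162.8889
r_2 = -71.4691 / 162.8889 = -0.439

-0.439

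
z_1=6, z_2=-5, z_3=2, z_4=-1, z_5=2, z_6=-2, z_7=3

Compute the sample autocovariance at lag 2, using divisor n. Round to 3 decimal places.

Mean z̄ = (6 − 5 + 2 − 1 + 2 − 2 + 3)/7 = 0.7143
Deviations: 5.2857, -5.7143, 1.2857, -1.7143, 1.2857, -2.7143, 2.2857
Σ_{t=1}^{5}(z_t−z̄)(z_{t+2}−z̄) = 25.8367
γ_2 = 25.8367 / 7 = 3.691

3.691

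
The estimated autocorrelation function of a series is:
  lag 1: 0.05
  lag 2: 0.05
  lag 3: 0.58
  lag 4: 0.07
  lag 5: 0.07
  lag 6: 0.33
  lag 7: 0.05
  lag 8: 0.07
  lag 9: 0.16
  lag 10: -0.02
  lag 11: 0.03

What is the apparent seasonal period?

The largest autocorrelation is r_3 = 0.58, with weaker echoes at lags 6 (0.33) and 9 (0.16); the remaining lags stay at or below 0.07.
The dominant spike at lag 3 indicates a seasonal period of 3.

3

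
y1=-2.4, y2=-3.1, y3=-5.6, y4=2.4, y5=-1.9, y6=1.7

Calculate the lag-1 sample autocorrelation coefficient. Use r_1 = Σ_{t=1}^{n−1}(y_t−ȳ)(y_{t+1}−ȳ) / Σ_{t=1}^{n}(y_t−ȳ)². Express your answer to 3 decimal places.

-0.236

Mean ȳ = (-2.4 − 3.1 − 5.6 + 2.4 − 1.9 + 1.7)/6 = -1.4833
Deviations from mean: -0.9167, -1.6167, -4.1167, 3.8833, -0.4167, 3.1833
Σ(y_t−ȳ)(y_{t+1}−ȳ) = (1.4819) + (6.6553) + (-15.9864) + (-1.6181) + (-1.3264) = -10.7936
Denominator Σ(y_t−ȳ)² = 45.7883
r_1 = -10.7936 / 45.7883 = -0.236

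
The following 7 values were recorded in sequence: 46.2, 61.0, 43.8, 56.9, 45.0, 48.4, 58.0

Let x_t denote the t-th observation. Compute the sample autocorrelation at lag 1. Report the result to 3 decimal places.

-0.667

Mean x̄ = (46.2 + 61.0 + 43.8 + 56.9 + 45.0 + 48.4 + 58.0)/7 = 51.3286
Σ(x_t−x̄)(x_{t+1}−x̄) = (-49.6006) + (-72.8120) + (-41.9449) + (-35.2592) + (18.5337) + (-19.5378) = -200.6208
Denominator Σ(x_t−x̄)² = 300.6943
r_1 = -200.6208 / 300.6943 = -0.667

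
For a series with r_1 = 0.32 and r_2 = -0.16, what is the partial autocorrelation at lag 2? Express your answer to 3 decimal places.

-0.292

φ_{22} = (r_2 − r_1²) / (1 − r_1²)
r_1² = (0.32)² = 0.1024
Numerator = -0.16 − 0.1024 = -0.2624; denominator = 1 − 0.1024 = 0.8976
φ_{22} = -0.2624 / 0.8976 = -0.292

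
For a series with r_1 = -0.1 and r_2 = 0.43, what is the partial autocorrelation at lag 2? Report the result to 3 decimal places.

0.424

φ_{22} = (r_2 − r_1²) / (1 − r_1²)
r_1² = (-0.1)² = 0.01
Numerator = 0.43 − 0.0100 = 0.4200; denominator = 1 − 0.0100 = 0.9900
φ_{22} = 0.4200 / 0.9900 = 0.424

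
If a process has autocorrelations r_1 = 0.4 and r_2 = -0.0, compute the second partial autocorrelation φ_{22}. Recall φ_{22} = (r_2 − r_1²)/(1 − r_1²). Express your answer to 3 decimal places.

-0.190

φ_{22} = (r_2 − r_1²) / (1 − r_1²)
r_1² = (0.4)² = 0.16
Numerator = -0.0 − 0.1600 = -0.1600; denominator = 1 − 0.1600 = 0.8400
φ_{22} = -0.1600 / 0.8400 = -0.190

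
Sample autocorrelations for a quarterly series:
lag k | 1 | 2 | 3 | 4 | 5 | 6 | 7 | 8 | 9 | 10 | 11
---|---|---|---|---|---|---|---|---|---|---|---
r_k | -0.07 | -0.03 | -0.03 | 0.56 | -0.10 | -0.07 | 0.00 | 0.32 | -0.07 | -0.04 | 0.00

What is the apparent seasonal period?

4

The largest autocorrelation is r_4 = 0.56, with a weaker echo at lag 8 (0.32); the remaining lags stay at or below 0.00.
The dominant spike at lag 4 indicates a seasonal period of 4.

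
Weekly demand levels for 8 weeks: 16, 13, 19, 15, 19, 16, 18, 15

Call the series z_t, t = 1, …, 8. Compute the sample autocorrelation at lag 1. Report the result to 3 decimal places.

Mean z̄ = (16 + 13 + 19 + 15 + 19 + 16 + 18 + 15)/8 = 16.3750
Deviations from mean: -0.3750, -3.3750, 2.6250, -1.3750, 2.6250, -0.3750, 1.6250, -1.3750
Numerator Σ_{t=1}^{7}(z_t−z̄)(z_{t+1}−z̄) = -18.6406
Denominator Σ(z_t−z̄)² = 31.8750
r_1 = -18.6406 / 31.8750 = -0.585

-0.585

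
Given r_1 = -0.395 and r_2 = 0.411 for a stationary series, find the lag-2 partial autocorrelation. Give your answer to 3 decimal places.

0.302

φ_{22} = (r_2 − r_1²) / (1 − r_1²)
r_1² = (-0.395)² = 0.156025
Numerator = 0.411 − 0.1560 = 0.2550; denominator = 1 − 0.1560 = 0.8440
φ_{22} = 0.2550 / 0.8440 = 0.302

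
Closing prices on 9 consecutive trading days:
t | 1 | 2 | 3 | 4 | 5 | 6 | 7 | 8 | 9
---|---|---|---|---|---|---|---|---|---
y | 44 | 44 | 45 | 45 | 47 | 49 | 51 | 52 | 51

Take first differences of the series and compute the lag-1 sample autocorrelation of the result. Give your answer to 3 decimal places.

First differences Δy: 0, 1, 0, 2, 2, 2, 1, -1
Mean of differences = 0.8750
Numerator Σ(Δy_t−Δȳ)(Δy_{t+1}−Δȳ) = 1.2344
Denominator Σ(Δy_t−Δȳ)² = 8.8750
r_1(Δy) = 1.2344 / 8.8750 = 0.139

0.139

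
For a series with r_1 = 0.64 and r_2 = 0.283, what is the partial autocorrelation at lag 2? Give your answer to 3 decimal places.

-0.214

φ_{22} = (r_2 − r_1²) / (1 − r_1²)
r_1² = (0.64)² = 0.4096
Numerator = 0.283 − 0.4096 = -0.1266; denominator = 1 − 0.4096 = 0.5904
φ_{22} = -0.1266 / 0.5904 = -0.214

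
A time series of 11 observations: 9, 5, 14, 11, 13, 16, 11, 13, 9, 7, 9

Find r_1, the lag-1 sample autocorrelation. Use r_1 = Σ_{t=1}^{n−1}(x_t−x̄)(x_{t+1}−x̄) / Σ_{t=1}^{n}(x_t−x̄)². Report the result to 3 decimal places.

Mean x̄ = (9 + 5 + 14 + 11 + 13 + 16 + 11 + 13 + 9 + 7 + 9)/11 = 10.6364
Numerator Σ_{t=1}^{10}(x_t−x̄)(x_{t+1}−x̄) = 15.8678
Denominator Σ(x_t−x̄)² = 104.5455
r_1 = 15.8678 / 104.5455 = 0.152

0.152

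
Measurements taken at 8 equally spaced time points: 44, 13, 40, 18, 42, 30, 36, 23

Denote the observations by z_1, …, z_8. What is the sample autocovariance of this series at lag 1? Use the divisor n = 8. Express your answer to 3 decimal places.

-89.227

Mean z̄ = (44 + 13 + 40 + 18 + 42 + 30 + 36 + 23)/8 = 30.7500
Σ_{t=1}^{7}(z_t−z̄)(z_{t+1}−z̄) = -713.8125
γ_1 = -713.8125 / 8 = -89.227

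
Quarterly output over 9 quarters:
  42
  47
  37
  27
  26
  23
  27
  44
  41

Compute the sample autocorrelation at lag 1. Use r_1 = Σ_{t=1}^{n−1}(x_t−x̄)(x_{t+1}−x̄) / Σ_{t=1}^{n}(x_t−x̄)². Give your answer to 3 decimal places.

Mean x̄ = (42 + 47 + 37 + 27 + 26 + 23 + 27 + 44 + 41)/9 = 34.8889
Numerator Σ_{t=1}^{8}(x_t−x̄)(x_{t+1}−x̄) = 348.4321
Denominator Σ(x_t−x̄)² = 666.8889
r_1 = 348.4321 / 666.8889 = 0.522

0.522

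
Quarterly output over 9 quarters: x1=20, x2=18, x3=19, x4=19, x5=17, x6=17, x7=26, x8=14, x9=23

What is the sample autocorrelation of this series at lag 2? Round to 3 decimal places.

0.233

Mean x̄ = (20 + 18 + 19 + 19 + 17 + 17 + 26 + 14 + 23)/9 = 19.2222
Numerator Σ_{t=1}^{7}(x_t−x̄)(x_{t+2}−x̄) = 23.2346
Denominator Σ(x_t−x̄)² = 99.5556
r_2 = 23.2346 / 99.5556 = 0.233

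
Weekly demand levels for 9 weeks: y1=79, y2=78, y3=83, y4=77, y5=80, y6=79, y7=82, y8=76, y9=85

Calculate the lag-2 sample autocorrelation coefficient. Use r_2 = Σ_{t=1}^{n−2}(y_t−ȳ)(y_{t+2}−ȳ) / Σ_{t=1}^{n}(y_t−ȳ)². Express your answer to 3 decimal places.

Mean ȳ = (79 + 78 + 83 + 77 + 80 + 79 + 82 + 76 + 85)/9 = 79.8889
Numerator Σ_{t=1}^{7}(y_t−ȳ)(y_{t+2}−ȳ) = 20.0864
Denominator Σ(y_t−ȳ)² = 68.8889
r_2 = 20.0864 / 68.8889 = 0.292

0.292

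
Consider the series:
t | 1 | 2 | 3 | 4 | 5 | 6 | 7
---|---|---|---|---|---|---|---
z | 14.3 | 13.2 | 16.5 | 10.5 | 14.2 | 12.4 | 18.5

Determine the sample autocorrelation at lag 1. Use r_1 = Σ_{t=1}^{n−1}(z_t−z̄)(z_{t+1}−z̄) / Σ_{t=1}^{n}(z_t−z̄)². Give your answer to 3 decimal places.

-0.444

Mean z̄ = (14.3 + 13.2 + 16.5 + 10.5 + 14.2 + 12.4 + 18.5)/7 = 14.2286
Deviations from mean: 0.0714, -1.0286, 2.2714, -3.7286, -0.0286, -1.8286, 4.2714
Σ(z_t−z̄)(z_{t+1}−z̄) = (-0.0735) + (-2.3363) + (-8.4692) + (0.1065) + (0.0522) + (-7.8106) = -18.5308
Denominator Σ(z_t−z̄)² = 41.7143
r_1 = -18.5308 / 41.7143 = -0.444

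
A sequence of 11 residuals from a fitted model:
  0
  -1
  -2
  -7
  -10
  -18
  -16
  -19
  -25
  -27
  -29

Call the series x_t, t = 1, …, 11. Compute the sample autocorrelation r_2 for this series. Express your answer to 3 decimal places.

0.479

Mean x̄ = (0 − 1 − 2 − 7 − 10 − 18 − 16 − 19 − 25 − 27 − 29)/11 = -14.0000
Numerator Σ_{t=1}^{9}(x_t−x̄)(x_{t+2}−x̄) = 543.0000
Denominator Σ(x_t−x̄)² = 1134.0000
r_2 = 543.0000 / 1134.0000 = 0.479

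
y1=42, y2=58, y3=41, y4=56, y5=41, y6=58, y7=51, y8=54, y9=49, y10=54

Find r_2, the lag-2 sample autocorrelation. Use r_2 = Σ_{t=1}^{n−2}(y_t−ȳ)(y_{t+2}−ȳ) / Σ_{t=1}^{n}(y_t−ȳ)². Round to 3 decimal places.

Mean ȳ = (42 + 58 + 41 + 56 + 41 + 58 + 51 + 54 + 49 + 54)/10 = 50.4000
Numerator Σ_{t=1}^{8}(y_t−ȳ)(y_{t+2}−ȳ) = 286.2800
Denominator Σ(y_t−ȳ)² = 422.4000
r_2 = 286.2800 / 422.4000 = 0.678

0.678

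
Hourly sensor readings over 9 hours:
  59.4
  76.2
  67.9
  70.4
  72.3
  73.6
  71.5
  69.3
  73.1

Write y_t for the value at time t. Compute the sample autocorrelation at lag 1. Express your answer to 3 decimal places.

Mean ȳ = (59.4 + 76.2 + 67.9 + 70.4 + 72.3 + 73.6 + 71.5 + 69.3 + 73.1)/9 = 70.4111
Numerator Σ_{t=1}^{8}(y_t−ȳ)(y_{t+1}−ȳ) = -72.9735
Denominator Σ(y_t−ȳ)² = 184.4489
r_1 = -72.9735 / 184.4489 = -0.396

-0.396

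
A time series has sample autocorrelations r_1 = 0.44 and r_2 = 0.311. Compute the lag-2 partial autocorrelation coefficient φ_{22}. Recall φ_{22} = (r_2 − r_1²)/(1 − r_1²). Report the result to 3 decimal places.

0.146

φ_{22} = (r_2 − r_1²) / (1 − r_1²)
r_1² = (0.44)² = 0.1936
Numerator = 0.311 − 0.1936 = 0.1174; denominator = 1 − 0.1936 = 0.8064
φ_{22} = 0.1174 / 0.8064 = 0.146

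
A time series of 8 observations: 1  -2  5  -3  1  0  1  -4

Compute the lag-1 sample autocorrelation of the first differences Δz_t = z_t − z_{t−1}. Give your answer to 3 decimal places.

First differences Δz: -3, 7, -8, 4, -1, 1, -5
Mean of differences = -0.7143
Numerator Σ(Δz_t−Δz̄)(Δz_{t+1}−Δz̄) = -117.3673
Denominator Σ(Δz_t−Δz̄)² = 161.4286
r_1(Δz) = -117.3673 / 161.4286 = -0.727

-0.727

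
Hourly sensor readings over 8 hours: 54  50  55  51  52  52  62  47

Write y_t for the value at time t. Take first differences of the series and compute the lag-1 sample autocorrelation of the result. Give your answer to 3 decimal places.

First differences Δy: -4, 5, -4, 1, 0, 10, -15
Mean of differences = -1.0000
Numerator Σ(Δy_t−Δȳ)(Δy_{t+1}−Δȳ) = -183.0000
Denominator Σ(Δy_t−Δȳ)² = 376.0000
r_1(Δy) = -183.0000 / 376.0000 = -0.487

-0.487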